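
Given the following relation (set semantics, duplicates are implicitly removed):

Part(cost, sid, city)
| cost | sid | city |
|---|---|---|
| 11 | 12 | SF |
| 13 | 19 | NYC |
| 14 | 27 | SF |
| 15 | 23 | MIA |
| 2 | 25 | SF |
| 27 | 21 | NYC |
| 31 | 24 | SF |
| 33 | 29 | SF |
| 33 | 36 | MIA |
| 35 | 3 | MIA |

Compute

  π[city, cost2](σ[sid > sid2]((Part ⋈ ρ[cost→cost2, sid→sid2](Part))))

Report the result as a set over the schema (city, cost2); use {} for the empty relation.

ρ[cost→cost2, sid→sid2]: schema becomes (cost2, sid2, city); tuples unchanged.
Part ⋈ ρ[cost→cost2, sid→sid2](Part) (natural join on city): {(11, 12, SF, 11, 12), (11, 12, SF, 14, 27), (11, 12, SF, 2, 25), (11, 12, SF, 31, 24), (11, 12, SF, 33, 29), (13, 19, NYC, 13, 19), (13, 19, NYC, 27, 21), (14, 27, SF, 11, 12), (14, 27, SF, 14, 27), (14, 27, SF, 2, 25), (14, 27, SF, 31, 24), (14, 27, SF, 33, 29), (15, 23, MIA, 15, 23), (15, 23, MIA, 33, 36), (15, 23, MIA, 35, 3), (2, 25, SF, 11, 12), (2, 25, SF, 14, 27), (2, 25, SF, 2, 25), (2, 25, SF, 31, 24), (2, 25, SF, 33, 29), (27, 21, NYC, 13, 19), (27, 21, NYC, 27, 21), (31, 24, SF, 11, 12), (31, 24, SF, 14, 27), (31, 24, SF, 2, 25), (31, 24, SF, 31, 24), (31, 24, SF, 33, 29), (33, 29, SF, 11, 12), (33, 29, SF, 14, 27), (33, 29, SF, 2, 25), (33, 29, SF, 31, 24), (33, 29, SF, 33, 29), (33, 36, MIA, 15, 23), (33, 36, MIA, 33, 36), (33, 36, MIA, 35, 3), (35, 3, MIA, 15, 23), (35, 3, MIA, 33, 36), (35, 3, MIA, 35, 3)}
σ[sid > sid2]: keep tuples satisfying sid > sid2 → {(14, 27, SF, 11, 12), (14, 27, SF, 2, 25), (14, 27, SF, 31, 24), (15, 23, MIA, 35, 3), (2, 25, SF, 11, 12), (2, 25, SF, 31, 24), (27, 21, NYC, 13, 19), (31, 24, SF, 11, 12), (33, 29, SF, 11, 12), (33, 29, SF, 14, 27), (33, 29, SF, 2, 25), (33, 29, SF, 31, 24), (33, 36, MIA, 15, 23), (33, 36, MIA, 35, 3)}
π[city, cost2]: project onto (city, cost2) (7 duplicate(s) eliminated) → {(MIA, 15), (MIA, 35), (NYC, 13), (SF, 11), (SF, 14), (SF, 2), (SF, 31)}

{(MIA, 15), (MIA, 35), (NYC, 13), (SF, 11), (SF, 14), (SF, 2), (SF, 31)}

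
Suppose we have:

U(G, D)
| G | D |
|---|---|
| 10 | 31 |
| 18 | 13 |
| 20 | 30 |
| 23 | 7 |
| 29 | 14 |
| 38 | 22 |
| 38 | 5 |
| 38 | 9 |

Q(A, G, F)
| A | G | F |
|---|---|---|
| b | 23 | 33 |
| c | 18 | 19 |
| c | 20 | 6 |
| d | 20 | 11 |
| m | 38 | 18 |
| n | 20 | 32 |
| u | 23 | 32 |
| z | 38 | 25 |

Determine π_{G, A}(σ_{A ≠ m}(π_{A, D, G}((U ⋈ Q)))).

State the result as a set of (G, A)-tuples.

{(18, c), (20, c), (20, d), (20, n), (23, b), (23, u), (38, z)}

U ⋈ Q (natural join on G): {(18, 13, c, 19), (20, 30, c, 6), (20, 30, d, 11), (20, 30, n, 32), (23, 7, b, 33), (23, 7, u, 32), (38, 22, m, 18), (38, 22, z, 25), (38, 5, m, 18), (38, 5, z, 25), (38, 9, m, 18), (38, 9, z, 25)}
π[A, D, G]: project onto (A, D, G) → {(b, 7, 23), (c, 13, 18), (c, 30, 20), (d, 30, 20), (m, 22, 38), (m, 5, 38), (m, 9, 38), (n, 30, 20), (u, 7, 23), (z, 22, 38), (z, 5, 38), (z, 9, 38)}
Filtering on A ≠ m leaves {(b, 7, 23), (c, 13, 18), (c, 30, 20), (d, 30, 20), (n, 30, 20), (u, 7, 23), (z, 22, 38), (z, 5, 38), (z, 9, 38)}.
π[G, A]: project onto (G, A) (2 duplicate(s) eliminated) → {(18, c), (20, c), (20, d), (20, n), (23, b), (23, u), (38, z)}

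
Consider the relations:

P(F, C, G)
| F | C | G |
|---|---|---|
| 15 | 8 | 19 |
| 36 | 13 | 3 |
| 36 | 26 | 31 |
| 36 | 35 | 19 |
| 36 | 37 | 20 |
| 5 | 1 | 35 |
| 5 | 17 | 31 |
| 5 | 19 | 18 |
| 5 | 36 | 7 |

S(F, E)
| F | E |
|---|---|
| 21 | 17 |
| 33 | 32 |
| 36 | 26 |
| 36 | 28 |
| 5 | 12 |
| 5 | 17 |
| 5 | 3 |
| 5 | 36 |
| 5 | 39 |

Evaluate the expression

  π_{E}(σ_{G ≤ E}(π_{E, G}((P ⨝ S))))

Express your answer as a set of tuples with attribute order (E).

Joining P and S on F yields {(36, 13, 3, 26), (36, 13, 3, 28), (36, 26, 31, 26), (36, 26, 31, 28), (36, 35, 19, 26), (36, 35, 19, 28), (36, 37, 20, 26), (36, 37, 20, 28), (5, 1, 35, 12), (5, 1, 35, 17), (5, 1, 35, 3), (5, 1, 35, 36), (5, 1, 35, 39), (5, 17, 31, 12), (5, 17, 31, 17), (5, 17, 31, 3), (5, 17, 31, 36), (5, 17, 31, 39), (5, 19, 18, 12), (5, 19, 18, 17), (5, 19, 18, 3), (5, 19, 18, 36), (5, 19, 18, 39), (5, 36, 7, 12), (5, 36, 7, 17), (5, 36, 7, 3), (5, 36, 7, 36), (5, 36, 7, 39)}.
π_{E, G} gives {(12, 18), (12, 31), (12, 35), (12, 7), (17, 18), (17, 31), (17, 35), (17, 7), (26, 19), (26, 20), (26, 3), (26, 31), (28, 19), (28, 20), (28, 3), (28, 31), (3, 18), (3, 31), (3, 35), (3, 7), (36, 18), (36, 31), (36, 35), (36, 7), (39, 18), (39, 31), (39, 35), (39, 7)}.
σ[G ≤ E]: keep tuples satisfying G ≤ E → {(12, 7), (17, 7), (26, 19), (26, 20), (26, 3), (28, 19), (28, 20), (28, 3), (36, 18), (36, 31), (36, 35), (36, 7), (39, 18), (39, 31), (39, 35), (39, 7)}
π_{E} gives {12, 17, 26, 28, 36, 39} (10 duplicate(s) eliminated).

{12, 17, 26, 28, 36, 39}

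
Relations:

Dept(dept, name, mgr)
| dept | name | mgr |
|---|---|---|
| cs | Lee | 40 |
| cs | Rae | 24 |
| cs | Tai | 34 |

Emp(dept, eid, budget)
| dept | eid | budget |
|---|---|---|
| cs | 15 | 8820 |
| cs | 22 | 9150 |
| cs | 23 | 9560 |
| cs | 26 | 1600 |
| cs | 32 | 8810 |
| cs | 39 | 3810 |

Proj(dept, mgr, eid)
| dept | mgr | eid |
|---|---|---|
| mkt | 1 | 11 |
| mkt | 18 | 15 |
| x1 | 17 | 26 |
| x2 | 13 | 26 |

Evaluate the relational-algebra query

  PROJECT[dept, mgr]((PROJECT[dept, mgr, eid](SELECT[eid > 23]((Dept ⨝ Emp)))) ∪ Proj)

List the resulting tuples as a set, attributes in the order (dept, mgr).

Natural join on dept: {(cs, Lee, 40, 15, 8820), (cs, Lee, 40, 22, 9150), (cs, Lee, 40, 23, 9560), (cs, Lee, 40, 26, 1600), (cs, Lee, 40, 32, 8810), (cs, Lee, 40, 39, 3810), (cs, Rae, 24, 15, 8820), (cs, Rae, 24, 22, 9150), (cs, Rae, 24, 23, 9560), (cs, Rae, 24, 26, 1600), (cs, Rae, 24, 32, 8810), (cs, Rae, 24, 39, 3810), (cs, Tai, 34, 15, 8820), (cs, Tai, 34, 22, 9150), (cs, Tai, 34, 23, 9560), (cs, Tai, 34, 26, 1600), (cs, Tai, 34, 32, 8810), (cs, Tai, 34, 39, 3810)}
Apply σ_{eid > 23}; surviving tuples: {(cs, Lee, 40, 26, 1600), (cs, Lee, 40, 32, 8810), (cs, Lee, 40, 39, 3810), (cs, Rae, 24, 26, 1600), (cs, Rae, 24, 32, 8810), (cs, Rae, 24, 39, 3810), (cs, Tai, 34, 26, 1600), (cs, Tai, 34, 32, 8810), (cs, Tai, 34, 39, 3810)}
π_{dept, mgr, eid} gives {(cs, 24, 26), (cs, 24, 32), (cs, 24, 39), (cs, 34, 26), (cs, 34, 32), (cs, 34, 39), (cs, 40, 26), (cs, 40, 32), (cs, 40, 39)}.
Taking the union: {(cs, 24, 26), (cs, 24, 32), (cs, 24, 39), (cs, 34, 26), (cs, 34, 32), (cs, 34, 39), (cs, 40, 26), (cs, 40, 32), (cs, 40, 39), (mkt, 1, 11), (mkt, 18, 15), (x1, 17, 26), (x2, 13, 26)}
π_{dept, mgr} gives {(cs, 24), (cs, 34), (cs, 40), (mkt, 1), (mkt, 18), (x1, 17), (x2, 13)} (6 duplicate(s) eliminated).

{(cs, 24), (cs, 34), (cs, 40), (mkt, 1), (mkt, 18), (x1, 17), (x2, 13)}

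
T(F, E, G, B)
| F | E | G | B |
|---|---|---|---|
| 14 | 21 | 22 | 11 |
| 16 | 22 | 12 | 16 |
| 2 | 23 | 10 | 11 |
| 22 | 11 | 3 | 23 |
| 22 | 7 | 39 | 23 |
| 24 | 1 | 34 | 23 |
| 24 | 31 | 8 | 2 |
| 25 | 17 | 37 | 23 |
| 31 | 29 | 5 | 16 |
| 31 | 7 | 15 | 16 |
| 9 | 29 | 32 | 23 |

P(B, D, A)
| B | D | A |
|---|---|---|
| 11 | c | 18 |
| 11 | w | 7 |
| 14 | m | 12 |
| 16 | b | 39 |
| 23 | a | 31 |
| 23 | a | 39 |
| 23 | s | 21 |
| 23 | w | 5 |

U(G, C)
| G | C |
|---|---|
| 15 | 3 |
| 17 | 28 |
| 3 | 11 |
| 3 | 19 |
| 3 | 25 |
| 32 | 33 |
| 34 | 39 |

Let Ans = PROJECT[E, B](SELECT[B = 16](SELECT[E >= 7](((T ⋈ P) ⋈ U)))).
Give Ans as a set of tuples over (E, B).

{(7, 16)}

Natural join on B: {(14, 21, 22, 11, c, 18), (14, 21, 22, 11, w, 7), (16, 22, 12, 16, b, 39), (2, 23, 10, 11, c, 18), (2, 23, 10, 11, w, 7), (22, 11, 3, 23, a, 31), (22, 11, 3, 23, a, 39), (22, 11, 3, 23, s, 21), (22, 11, 3, 23, w, 5), (22, 7, 39, 23, a, 31), (22, 7, 39, 23, a, 39), (22, 7, 39, 23, s, 21), (22, 7, 39, 23, w, 5), (24, 1, 34, 23, a, 31), (24, 1, 34, 23, a, 39), (24, 1, 34, 23, s, 21), (24, 1, 34, 23, w, 5), (25, 17, 37, 23, a, 31), (25, 17, 37, 23, a, 39), (25, 17, 37, 23, s, 21), (25, 17, 37, 23, w, 5), (31, 29, 5, 16, b, 39), (31, 7, 15, 16, b, 39), (9, 29, 32, 23, a, 31), (9, 29, 32, 23, a, 39), (9, 29, 32, 23, s, 21), (9, 29, 32, 23, w, 5)}
Natural join on G: {(22, 11, 3, 23, a, 31, 11), (22, 11, 3, 23, a, 31, 19), (22, 11, 3, 23, a, 31, 25), (22, 11, 3, 23, a, 39, 11), (22, 11, 3, 23, a, 39, 19), (22, 11, 3, 23, a, 39, 25), (22, 11, 3, 23, s, 21, 11), (22, 11, 3, 23, s, 21, 19), (22, 11, 3, 23, s, 21, 25), (22, 11, 3, 23, w, 5, 11), (22, 11, 3, 23, w, 5, 19), (22, 11, 3, 23, w, 5, 25), (24, 1, 34, 23, a, 31, 39), (24, 1, 34, 23, a, 39, 39), (24, 1, 34, 23, s, 21, 39), (24, 1, 34, 23, w, 5, 39), (31, 7, 15, 16, b, 39, 3), (9, 29, 32, 23, a, 31, 33), (9, 29, 32, 23, a, 39, 33), (9, 29, 32, 23, s, 21, 33), (9, 29, 32, 23, w, 5, 33)}
Selection E >= 7: {(22, 11, 3, 23, a, 31, 11), (22, 11, 3, 23, a, 31, 19), (22, 11, 3, 23, a, 31, 25), (22, 11, 3, 23, a, 39, 11), (22, 11, 3, 23, a, 39, 19), (22, 11, 3, 23, a, 39, 25), (22, 11, 3, 23, s, 21, 11), (22, 11, 3, 23, s, 21, 19), (22, 11, 3, 23, s, 21, 25), (22, 11, 3, 23, w, 5, 11), (22, 11, 3, 23, w, 5, 19), (22, 11, 3, 23, w, 5, 25), (31, 7, 15, 16, b, 39, 3), (9, 29, 32, 23, a, 31, 33), (9, 29, 32, 23, a, 39, 33), (9, 29, 32, 23, s, 21, 33), (9, 29, 32, 23, w, 5, 33)}
Selection B = 16: {(31, 7, 15, 16, b, 39, 3)}
π[E, B]: project onto (E, B) → {(7, 16)}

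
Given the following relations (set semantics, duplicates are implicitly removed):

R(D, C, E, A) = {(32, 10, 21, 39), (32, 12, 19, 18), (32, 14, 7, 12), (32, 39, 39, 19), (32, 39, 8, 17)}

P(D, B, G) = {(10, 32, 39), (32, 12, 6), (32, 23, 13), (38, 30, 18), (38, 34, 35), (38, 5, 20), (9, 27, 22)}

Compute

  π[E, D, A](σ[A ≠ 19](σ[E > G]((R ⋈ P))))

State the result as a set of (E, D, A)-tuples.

R ⋈ P (natural join on D): {(32, 10, 21, 39, 12, 6), (32, 10, 21, 39, 23, 13), (32, 12, 19, 18, 12, 6), (32, 12, 19, 18, 23, 13), (32, 14, 7, 12, 12, 6), (32, 14, 7, 12, 23, 13), (32, 39, 39, 19, 12, 6), (32, 39, 39, 19, 23, 13), (32, 39, 8, 17, 12, 6), (32, 39, 8, 17, 23, 13)}
Selection E > G: {(32, 10, 21, 39, 12, 6), (32, 10, 21, 39, 23, 13), (32, 12, 19, 18, 12, 6), (32, 12, 19, 18, 23, 13), (32, 14, 7, 12, 12, 6), (32, 39, 39, 19, 12, 6), (32, 39, 39, 19, 23, 13), (32, 39, 8, 17, 12, 6)}
Selection A ≠ 19: {(32, 10, 21, 39, 12, 6), (32, 10, 21, 39, 23, 13), (32, 12, 19, 18, 12, 6), (32, 12, 19, 18, 23, 13), (32, 14, 7, 12, 12, 6), (32, 39, 8, 17, 12, 6)}
Keep only column(s) E, D, A (2 duplicate(s) eliminated): {(19, 32, 18), (21, 32, 39), (7, 32, 12), (8, 32, 17)}

{(19, 32, 18), (21, 32, 39), (7, 32, 12), (8, 32, 17)}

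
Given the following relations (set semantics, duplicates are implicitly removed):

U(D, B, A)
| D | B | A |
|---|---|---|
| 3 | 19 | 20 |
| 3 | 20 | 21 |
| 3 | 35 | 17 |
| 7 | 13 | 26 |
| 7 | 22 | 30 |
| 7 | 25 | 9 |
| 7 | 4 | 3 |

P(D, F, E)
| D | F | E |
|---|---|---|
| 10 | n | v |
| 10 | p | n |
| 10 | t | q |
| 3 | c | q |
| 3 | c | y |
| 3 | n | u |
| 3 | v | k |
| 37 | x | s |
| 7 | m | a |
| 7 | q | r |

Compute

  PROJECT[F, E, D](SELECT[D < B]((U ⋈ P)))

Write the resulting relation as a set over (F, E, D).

{(c, q, 3), (c, y, 3), (m, a, 7), (n, u, 3), (q, r, 7), (v, k, 3)}

Natural join on D: {(3, 19, 20, c, q), (3, 19, 20, c, y), (3, 19, 20, n, u), (3, 19, 20, v, k), (3, 20, 21, c, q), (3, 20, 21, c, y), (3, 20, 21, n, u), (3, 20, 21, v, k), (3, 35, 17, c, q), (3, 35, 17, c, y), (3, 35, 17, n, u), (3, 35, 17, v, k), (7, 13, 26, m, a), (7, 13, 26, q, r), (7, 22, 30, m, a), (7, 22, 30, q, r), (7, 25, 9, m, a), (7, 25, 9, q, r), (7, 4, 3, m, a), (7, 4, 3, q, r)}
Apply σ_{D < B}; surviving tuples: {(3, 19, 20, c, q), (3, 19, 20, c, y), (3, 19, 20, n, u), (3, 19, 20, v, k), (3, 20, 21, c, q), (3, 20, 21, c, y), (3, 20, 21, n, u), (3, 20, 21, v, k), (3, 35, 17, c, q), (3, 35, 17, c, y), (3, 35, 17, n, u), (3, 35, 17, v, k), (7, 13, 26, m, a), (7, 13, 26, q, r), (7, 22, 30, m, a), (7, 22, 30, q, r), (7, 25, 9, m, a), (7, 25, 9, q, r)}
π[F, E, D]: project onto (F, E, D) (12 duplicate(s) eliminated) → {(c, q, 3), (c, y, 3), (m, a, 7), (n, u, 3), (q, r, 7), (v, k, 3)}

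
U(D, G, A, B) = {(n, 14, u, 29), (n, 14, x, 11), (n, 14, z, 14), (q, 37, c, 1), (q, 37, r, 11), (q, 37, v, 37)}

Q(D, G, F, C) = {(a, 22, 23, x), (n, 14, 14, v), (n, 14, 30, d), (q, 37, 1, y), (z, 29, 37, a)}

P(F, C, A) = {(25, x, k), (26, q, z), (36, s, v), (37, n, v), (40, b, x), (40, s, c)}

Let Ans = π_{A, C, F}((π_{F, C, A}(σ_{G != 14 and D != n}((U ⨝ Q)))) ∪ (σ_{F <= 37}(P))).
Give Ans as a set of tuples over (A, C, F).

{(c, y, 1), (k, x, 25), (r, y, 1), (v, n, 37), (v, s, 36), (v, y, 1), (z, q, 26)}

U ⋈ Q (natural join on D, G): {(n, 14, u, 29, 14, v), (n, 14, u, 29, 30, d), (n, 14, x, 11, 14, v), (n, 14, x, 11, 30, d), (n, 14, z, 14, 14, v), (n, 14, z, 14, 30, d), (q, 37, c, 1, 1, y), (q, 37, r, 11, 1, y), (q, 37, v, 37, 1, y)}
σ[G != 14 and D != n]: keep tuples satisfying G != 14 and D != n → {(q, 37, c, 1, 1, y), (q, 37, r, 11, 1, y), (q, 37, v, 37, 1, y)}
π_{F, C, A} gives {(1, y, c), (1, y, r), (1, y, v)}.
σ[F <= 37]: keep tuples satisfying F <= 37 → {(25, x, k), (26, q, z), (36, s, v), (37, n, v)}
Taking the union: {(1, y, c), (1, y, r), (1, y, v), (25, x, k), (26, q, z), (36, s, v), (37, n, v)}
π_{A, C, F} gives {(c, y, 1), (k, x, 25), (r, y, 1), (v, n, 37), (v, s, 36), (v, y, 1), (z, q, 26)}.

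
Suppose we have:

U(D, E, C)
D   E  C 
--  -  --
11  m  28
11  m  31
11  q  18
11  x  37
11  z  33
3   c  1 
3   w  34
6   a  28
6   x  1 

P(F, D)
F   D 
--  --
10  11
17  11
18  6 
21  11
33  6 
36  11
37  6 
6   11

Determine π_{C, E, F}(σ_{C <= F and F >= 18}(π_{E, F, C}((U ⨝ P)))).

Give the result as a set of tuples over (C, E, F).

{(1, x, 18), (1, x, 33), (1, x, 37), (18, q, 21), (18, q, 36), (28, a, 33), (28, a, 37), (28, m, 36), (31, m, 36), (33, z, 36)}

Joining U and P on D yields {(11, m, 28, 10), (11, m, 28, 17), (11, m, 28, 21), (11, m, 28, 36), (11, m, 28, 6), (11, m, 31, 10), (11, m, 31, 17), (11, m, 31, 21), (11, m, 31, 36), (11, m, 31, 6), (11, q, 18, 10), (11, q, 18, 17), (11, q, 18, 21), (11, q, 18, 36), (11, q, 18, 6), (11, x, 37, 10), (11, x, 37, 17), (11, x, 37, 21), (11, x, 37, 36), (11, x, 37, 6), (11, z, 33, 10), (11, z, 33, 17), (11, z, 33, 21), (11, z, 33, 36), (11, z, 33, 6), (6, a, 28, 18), (6, a, 28, 33), (6, a, 28, 37), (6, x, 1, 18), (6, x, 1, 33), (6, x, 1, 37)}.
π_{E, F, C} gives {(a, 18, 28), (a, 33, 28), (a, 37, 28), (m, 10, 28), (m, 10, 31), (m, 17, 28), (m, 17, 31), (m, 21, 28), (m, 21, 31), (m, 36, 28), (m, 36, 31), (m, 6, 28), (m, 6, 31), (q, 10, 18), (q, 17, 18), (q, 21, 18), (q, 36, 18), (q, 6, 18), (x, 10, 37), (x, 17, 37), (x, 18, 1), (x, 21, 37), (x, 33, 1), (x, 36, 37), (x, 37, 1), (x, 6, 37), (z, 10, 33), (z, 17, 33), (z, 21, 33), (z, 36, 33), (z, 6, 33)}.
Selection C <= F and F >= 18: {(a, 33, 28), (a, 37, 28), (m, 36, 28), (m, 36, 31), (q, 21, 18), (q, 36, 18), (x, 18, 1), (x, 33, 1), (x, 37, 1), (z, 36, 33)}
π_{C, E, F} gives {(1, x, 18), (1, x, 33), (1, x, 37), (18, q, 21), (18, q, 36), (28, a, 33), (28, a, 37), (28, m, 36), (31, m, 36), (33, z, 36)}.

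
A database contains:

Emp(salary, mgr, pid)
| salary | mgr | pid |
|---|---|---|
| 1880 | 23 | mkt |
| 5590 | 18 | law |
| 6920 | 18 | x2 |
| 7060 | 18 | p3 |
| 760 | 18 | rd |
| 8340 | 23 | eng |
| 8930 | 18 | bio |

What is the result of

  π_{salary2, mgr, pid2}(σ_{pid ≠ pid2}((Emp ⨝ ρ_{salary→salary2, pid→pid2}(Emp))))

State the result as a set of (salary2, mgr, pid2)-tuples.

{(1880, 23, mkt), (5590, 18, law), (6920, 18, x2), (7060, 18, p3), (760, 18, rd), (8340, 23, eng), (8930, 18, bio)}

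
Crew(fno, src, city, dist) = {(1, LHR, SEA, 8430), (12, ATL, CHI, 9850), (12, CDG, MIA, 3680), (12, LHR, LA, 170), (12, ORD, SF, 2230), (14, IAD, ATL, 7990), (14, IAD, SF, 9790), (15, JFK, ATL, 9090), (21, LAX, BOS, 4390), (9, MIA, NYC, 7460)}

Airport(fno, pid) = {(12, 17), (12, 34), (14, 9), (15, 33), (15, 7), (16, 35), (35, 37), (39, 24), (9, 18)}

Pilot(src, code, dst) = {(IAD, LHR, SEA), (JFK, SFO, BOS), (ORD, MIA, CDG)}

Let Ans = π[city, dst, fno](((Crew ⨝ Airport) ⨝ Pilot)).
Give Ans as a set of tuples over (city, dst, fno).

{(ATL, BOS, 15), (ATL, SEA, 14), (SF, CDG, 12), (SF, SEA, 14)}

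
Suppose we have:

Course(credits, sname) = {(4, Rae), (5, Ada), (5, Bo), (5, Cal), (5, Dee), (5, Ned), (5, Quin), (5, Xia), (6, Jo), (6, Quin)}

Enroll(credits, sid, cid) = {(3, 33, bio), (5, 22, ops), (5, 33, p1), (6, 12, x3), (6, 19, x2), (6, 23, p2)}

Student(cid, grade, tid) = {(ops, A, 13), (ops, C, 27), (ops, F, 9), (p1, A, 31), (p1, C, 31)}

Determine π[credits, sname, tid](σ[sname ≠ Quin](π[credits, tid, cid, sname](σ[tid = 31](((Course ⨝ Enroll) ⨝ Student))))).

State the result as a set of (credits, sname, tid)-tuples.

{(5, Ada, 31), (5, Bo, 31), (5, Cal, 31), (5, Dee, 31), (5, Ned, 31), (5, Xia, 31)}

Course ⋈ Enroll (natural join on credits): {(5, Ada, 22, ops), (5, Ada, 33, p1), (5, Bo, 22, ops), (5, Bo, 33, p1), (5, Cal, 22, ops), (5, Cal, 33, p1), (5, Dee, 22, ops), (5, Dee, 33, p1), (5, Ned, 22, ops), (5, Ned, 33, p1), (5, Quin, 22, ops), (5, Quin, 33, p1), (5, Xia, 22, ops), (5, Xia, 33, p1), (6, Jo, 12, x3), (6, Jo, 19, x2), (6, Jo, 23, p2), (6, Quin, 12, x3), (6, Quin, 19, x2), (6, Quin, 23, p2)}
(Course ⨝ Enroll) ⋈ Student (natural join on cid): {(5, Ada, 22, ops, A, 13), (5, Ada, 22, ops, C, 27), (5, Ada, 22, ops, F, 9), (5, Ada, 33, p1, A, 31), (5, Ada, 33, p1, C, 31), (5, Bo, 22, ops, A, 13), (5, Bo, 22, ops, C, 27), (5, Bo, 22, ops, F, 9), (5, Bo, 33, p1, A, 31), (5, Bo, 33, p1, C, 31), (5, Cal, 22, ops, A, 13), (5, Cal, 22, ops, C, 27), (5, Cal, 22, ops, F, 9), (5, Cal, 33, p1, A, 31), (5, Cal, 33, p1, C, 31), (5, Dee, 22, ops, A, 13), (5, Dee, 22, ops, C, 27), (5, Dee, 22, ops, F, 9), (5, Dee, 33, p1, A, 31), (5, Dee, 33, p1, C, 31), (5, Ned, 22, ops, A, 13), (5, Ned, 22, ops, C, 27), (5, Ned, 22, ops, F, 9), (5, Ned, 33, p1, A, 31), (5, Ned, 33, p1, C, 31), (5, Quin, 22, ops, A, 13), (5, Quin, 22, ops, C, 27), (5, Quin, 22, ops, F, 9), (5, Quin, 33, p1, A, 31), (5, Quin, 33, p1, C, 31), (5, Xia, 22, ops, A, 13), (5, Xia, 22, ops, C, 27), (5, Xia, 22, ops, F, 9), (5, Xia, 33, p1, A, 31), (5, Xia, 33, p1, C, 31)}
Selection tid = 31: {(5, Ada, 33, p1, A, 31), (5, Ada, 33, p1, C, 31), (5, Bo, 33, p1, A, 31), (5, Bo, 33, p1, C, 31), (5, Cal, 33, p1, A, 31), (5, Cal, 33, p1, C, 31), (5, Dee, 33, p1, A, 31), (5, Dee, 33, p1, C, 31), (5, Ned, 33, p1, A, 31), (5, Ned, 33, p1, C, 31), (5, Quin, 33, p1, A, 31), (5, Quin, 33, p1, C, 31), (5, Xia, 33, p1, A, 31), (5, Xia, 33, p1, C, 31)}
Keep only column(s) credits, tid, cid, sname (7 duplicate(s) eliminated): {(5, 31, p1, Ada), (5, 31, p1, Bo), (5, 31, p1, Cal), (5, 31, p1, Dee), (5, 31, p1, Ned), (5, 31, p1, Quin), (5, 31, p1, Xia)}
Selection sname ≠ Quin: {(5, 31, p1, Ada), (5, 31, p1, Bo), (5, 31, p1, Cal), (5, 31, p1, Dee), (5, 31, p1, Ned), (5, 31, p1, Xia)}
Keep only column(s) credits, sname, tid: {(5, Ada, 31), (5, Bo, 31), (5, Cal, 31), (5, Dee, 31), (5, Ned, 31), (5, Xia, 31)}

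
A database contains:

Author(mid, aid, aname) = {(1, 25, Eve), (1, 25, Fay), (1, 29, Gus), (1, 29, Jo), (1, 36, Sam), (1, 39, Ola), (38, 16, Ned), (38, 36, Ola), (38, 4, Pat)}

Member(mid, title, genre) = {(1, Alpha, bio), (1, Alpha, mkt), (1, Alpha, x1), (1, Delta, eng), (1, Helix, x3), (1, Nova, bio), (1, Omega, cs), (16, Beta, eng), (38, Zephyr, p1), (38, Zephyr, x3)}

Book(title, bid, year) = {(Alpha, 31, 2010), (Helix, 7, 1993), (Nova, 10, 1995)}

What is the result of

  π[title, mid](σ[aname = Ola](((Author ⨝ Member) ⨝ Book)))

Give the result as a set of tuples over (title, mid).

Joining Author and Member on mid yields {(1, 25, Eve, Alpha, bio), (1, 25, Eve, Alpha, mkt), (1, 25, Eve, Alpha, x1), (1, 25, Eve, Delta, eng), (1, 25, Eve, Helix, x3), (1, 25, Eve, Nova, bio), (1, 25, Eve, Omega, cs), (1, 25, Fay, Alpha, bio), (1, 25, Fay, Alpha, mkt), (1, 25, Fay, Alpha, x1), (1, 25, Fay, Delta, eng), (1, 25, Fay, Helix, x3), (1, 25, Fay, Nova, bio), (1, 25, Fay, Omega, cs), (1, 29, Gus, Alpha, bio), (1, 29, Gus, Alpha, mkt), (1, 29, Gus, Alpha, x1), (1, 29, Gus, Delta, eng), (1, 29, Gus, Helix, x3), (1, 29, Gus, Nova, bio), (1, 29, Gus, Omega, cs), (1, 29, Jo, Alpha, bio), (1, 29, Jo, Alpha, mkt), (1, 29, Jo, Alpha, x1), (1, 29, Jo, Delta, eng), (1, 29, Jo, Helix, x3), (1, 29, Jo, Nova, bio), (1, 29, Jo, Omega, cs), (1, 36, Sam, Alpha, bio), (1, 36, Sam, Alpha, mkt), (1, 36, Sam, Alpha, x1), (1, 36, Sam, Delta, eng), (1, 36, Sam, Helix, x3), (1, 36, Sam, Nova, bio), (1, 36, Sam, Omega, cs), (1, 39, Ola, Alpha, bio), (1, 39, Ola, Alpha, mkt), (1, 39, Ola, Alpha, x1), (1, 39, Ola, Delta, eng), (1, 39, Ola, Helix, x3), (1, 39, Ola, Nova, bio), (1, 39, Ola, Omega, cs), (38, 16, Ned, Zephyr, p1), (38, 16, Ned, Zephyr, x3), (38, 36, Ola, Zephyr, p1), (38, 36, Ola, Zephyr, x3), (38, 4, Pat, Zephyr, p1), (38, 4, Pat, Zephyr, x3)}.
Joining (Author ⨝ Member) and Book on title yields {(1, 25, Eve, Alpha, bio, 31, 2010), (1, 25, Eve, Alpha, mkt, 31, 2010), (1, 25, Eve, Alpha, x1, 31, 2010), (1, 25, Eve, Helix, x3, 7, 1993), (1, 25, Eve, Nova, bio, 10, 1995), (1, 25, Fay, Alpha, bio, 31, 2010), (1, 25, Fay, Alpha, mkt, 31, 2010), (1, 25, Fay, Alpha, x1, 31, 2010), (1, 25, Fay, Helix, x3, 7, 1993), (1, 25, Fay, Nova, bio, 10, 1995), (1, 29, Gus, Alpha, bio, 31, 2010), (1, 29, Gus, Alpha, mkt, 31, 2010), (1, 29, Gus, Alpha, x1, 31, 2010), (1, 29, Gus, Helix, x3, 7, 1993), (1, 29, Gus, Nova, bio, 10, 1995), (1, 29, Jo, Alpha, bio, 31, 2010), (1, 29, Jo, Alpha, mkt, 31, 2010), (1, 29, Jo, Alpha, x1, 31, 2010), (1, 29, Jo, Helix, x3, 7, 1993), (1, 29, Jo, Nova, bio, 10, 1995), (1, 36, Sam, Alpha, bio, 31, 2010), (1, 36, Sam, Alpha, mkt, 31, 2010), (1, 36, Sam, Alpha, x1, 31, 2010), (1, 36, Sam, Helix, x3, 7, 1993), (1, 36, Sam, Nova, bio, 10, 1995), (1, 39, Ola, Alpha, bio, 31, 2010), (1, 39, Ola, Alpha, mkt, 31, 2010), (1, 39, Ola, Alpha, x1, 31, 2010), (1, 39, Ola, Helix, x3, 7, 1993), (1, 39, Ola, Nova, bio, 10, 1995)}.
Selection aname = Ola: {(1, 39, Ola, Alpha, bio, 31, 2010), (1, 39, Ola, Alpha, mkt, 31, 2010), (1, 39, Ola, Alpha, x1, 31, 2010), (1, 39, Ola, Helix, x3, 7, 1993), (1, 39, Ola, Nova, bio, 10, 1995)}
π_{title, mid} gives {(Alpha, 1), (Helix, 1), (Nova, 1)} (2 duplicate(s) eliminated).

{(Alpha, 1), (Helix, 1), (Nova, 1)}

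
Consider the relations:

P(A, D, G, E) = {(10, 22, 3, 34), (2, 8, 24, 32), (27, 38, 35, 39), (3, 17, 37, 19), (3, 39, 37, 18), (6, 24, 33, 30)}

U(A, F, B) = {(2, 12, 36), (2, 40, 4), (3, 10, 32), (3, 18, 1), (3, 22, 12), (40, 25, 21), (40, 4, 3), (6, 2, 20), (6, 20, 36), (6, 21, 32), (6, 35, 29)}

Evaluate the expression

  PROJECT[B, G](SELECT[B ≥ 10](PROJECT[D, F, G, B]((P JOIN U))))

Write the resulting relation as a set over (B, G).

P ⋈ U (natural join on A): {(2, 8, 24, 32, 12, 36), (2, 8, 24, 32, 40, 4), (3, 17, 37, 19, 10, 32), (3, 17, 37, 19, 18, 1), (3, 17, 37, 19, 22, 12), (3, 39, 37, 18, 10, 32), (3, 39, 37, 18, 18, 1), (3, 39, 37, 18, 22, 12), (6, 24, 33, 30, 2, 20), (6, 24, 33, 30, 20, 36), (6, 24, 33, 30, 21, 32), (6, 24, 33, 30, 35, 29)}
Keep only column(s) D, F, G, B: {(17, 10, 37, 32), (17, 18, 37, 1), (17, 22, 37, 12), (24, 2, 33, 20), (24, 20, 33, 36), (24, 21, 33, 32), (24, 35, 33, 29), (39, 10, 37, 32), (39, 18, 37, 1), (39, 22, 37, 12), (8, 12, 24, 36), (8, 40, 24, 4)}
Apply σ_{B ≥ 10}; surviving tuples: {(17, 10, 37, 32), (17, 22, 37, 12), (24, 2, 33, 20), (24, 20, 33, 36), (24, 21, 33, 32), (24, 35, 33, 29), (39, 10, 37, 32), (39, 22, 37, 12), (8, 12, 24, 36)}
Keep only column(s) B, G (2 duplicate(s) eliminated): {(12, 37), (20, 33), (29, 33), (32, 33), (32, 37), (36, 24), (36, 33)}

{(12, 37), (20, 33), (29, 33), (32, 33), (32, 37), (36, 24), (36, 33)}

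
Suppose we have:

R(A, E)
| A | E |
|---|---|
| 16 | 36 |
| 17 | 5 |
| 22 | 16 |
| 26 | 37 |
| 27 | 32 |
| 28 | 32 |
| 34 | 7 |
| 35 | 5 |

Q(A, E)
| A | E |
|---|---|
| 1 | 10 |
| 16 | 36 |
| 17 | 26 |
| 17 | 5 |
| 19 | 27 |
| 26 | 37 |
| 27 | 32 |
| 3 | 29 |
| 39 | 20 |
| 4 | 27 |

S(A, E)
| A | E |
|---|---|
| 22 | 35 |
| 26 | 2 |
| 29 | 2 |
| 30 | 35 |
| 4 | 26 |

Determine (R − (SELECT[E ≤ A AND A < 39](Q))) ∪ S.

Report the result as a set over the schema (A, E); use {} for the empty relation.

Filtering on E ≤ A AND A < 39 leaves {(17, 5)}.
Set difference of the two operands is {(16, 36), (22, 16), (26, 37), (27, 32), (28, 32), (34, 7), (35, 5)}.
Set union of the two operands is {(16, 36), (22, 16), (22, 35), (26, 2), (26, 37), (27, 32), (28, 32), (29, 2), (30, 35), (34, 7), (35, 5), (4, 26)}.

{(16, 36), (22, 16), (22, 35), (26, 2), (26, 37), (27, 32), (28, 32), (29, 2), (30, 35), (34, 7), (35, 5), (4, 26)}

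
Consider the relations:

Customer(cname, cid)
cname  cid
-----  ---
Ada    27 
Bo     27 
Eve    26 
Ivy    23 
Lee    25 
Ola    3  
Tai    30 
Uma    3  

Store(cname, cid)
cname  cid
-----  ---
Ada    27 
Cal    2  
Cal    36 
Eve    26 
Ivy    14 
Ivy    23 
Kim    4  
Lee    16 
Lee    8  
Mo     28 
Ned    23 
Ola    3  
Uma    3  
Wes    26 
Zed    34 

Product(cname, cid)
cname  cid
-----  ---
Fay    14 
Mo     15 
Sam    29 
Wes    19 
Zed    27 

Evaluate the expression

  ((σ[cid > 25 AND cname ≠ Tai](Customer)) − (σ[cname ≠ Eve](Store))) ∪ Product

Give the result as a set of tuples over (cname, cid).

{(Bo, 27), (Eve, 26), (Fay, 14), (Mo, 15), (Sam, 29), (Wes, 19), (Zed, 27)}

Apply σ_{cid > 25 AND cname ≠ Tai}; surviving tuples: {(Ada, 27), (Bo, 27), (Eve, 26)}
Apply σ_{cname ≠ Eve}; surviving tuples: {(Ada, 27), (Cal, 2), (Cal, 36), (Ivy, 14), (Ivy, 23), (Kim, 4), (Lee, 16), (Lee, 8), (Mo, 28), (Ned, 23), (Ola, 3), (Uma, 3), (Wes, 26), (Zed, 34)}
Set difference of the two operands is {(Bo, 27), (Eve, 26)}.
Set union of the two operands is {(Bo, 27), (Eve, 26), (Fay, 14), (Mo, 15), (Sam, 29), (Wes, 19), (Zed, 27)}.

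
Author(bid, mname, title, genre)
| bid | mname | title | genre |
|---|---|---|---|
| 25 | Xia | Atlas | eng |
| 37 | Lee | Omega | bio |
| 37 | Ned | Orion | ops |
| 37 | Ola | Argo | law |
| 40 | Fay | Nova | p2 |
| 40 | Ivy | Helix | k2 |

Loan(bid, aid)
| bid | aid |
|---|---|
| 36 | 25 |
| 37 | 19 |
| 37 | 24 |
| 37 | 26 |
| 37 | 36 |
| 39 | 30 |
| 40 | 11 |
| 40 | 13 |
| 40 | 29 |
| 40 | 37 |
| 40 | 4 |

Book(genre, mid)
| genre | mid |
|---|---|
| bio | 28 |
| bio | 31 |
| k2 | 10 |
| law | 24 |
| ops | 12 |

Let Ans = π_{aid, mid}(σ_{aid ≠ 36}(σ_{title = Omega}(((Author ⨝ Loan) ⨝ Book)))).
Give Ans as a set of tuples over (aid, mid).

Joining Author and Loan on bid yields {(37, Lee, Omega, bio, 19), (37, Lee, Omega, bio, 24), (37, Lee, Omega, bio, 26), (37, Lee, Omega, bio, 36), (37, Ned, Orion, ops, 19), (37, Ned, Orion, ops, 24), (37, Ned, Orion, ops, 26), (37, Ned, Orion, ops, 36), (37, Ola, Argo, law, 19), (37, Ola, Argo, law, 24), (37, Ola, Argo, law, 26), (37, Ola, Argo, law, 36), (40, Fay, Nova, p2, 11), (40, Fay, Nova, p2, 13), (40, Fay, Nova, p2, 29), (40, Fay, Nova, p2, 37), (40, Fay, Nova, p2, 4), (40, Ivy, Helix, k2, 11), (40, Ivy, Helix, k2, 13), (40, Ivy, Helix, k2, 29), (40, Ivy, Helix, k2, 37), (40, Ivy, Helix, k2, 4)}.
Joining (Author ⨝ Loan) and Book on genre yields {(37, Lee, Omega, bio, 19, 28), (37, Lee, Omega, bio, 19, 31), (37, Lee, Omega, bio, 24, 28), (37, Lee, Omega, bio, 24, 31), (37, Lee, Omega, bio, 26, 28), (37, Lee, Omega, bio, 26, 31), (37, Lee, Omega, bio, 36, 28), (37, Lee, Omega, bio, 36, 31), (37, Ned, Orion, ops, 19, 12), (37, Ned, Orion, ops, 24, 12), (37, Ned, Orion, ops, 26, 12), (37, Ned, Orion, ops, 36, 12), (37, Ola, Argo, law, 19, 24), (37, Ola, Argo, law, 24, 24), (37, Ola, Argo, law, 26, 24), (37, Ola, Argo, law, 36, 24), (40, Ivy, Helix, k2, 11, 10), (40, Ivy, Helix, k2, 13, 10), (40, Ivy, Helix, k2, 29, 10), (40, Ivy, Helix, k2, 37, 10), (40, Ivy, Helix, k2, 4, 10)}.
Filtering on title = Omega leaves {(37, Lee, Omega, bio, 19, 28), (37, Lee, Omega, bio, 19, 31), (37, Lee, Omega, bio, 24, 28), (37, Lee, Omega, bio, 24, 31), (37, Lee, Omega, bio, 26, 28), (37, Lee, Omega, bio, 26, 31), (37, Lee, Omega, bio, 36, 28), (37, Lee, Omega, bio, 36, 31)}.
Filtering on aid ≠ 36 leaves {(37, Lee, Omega, bio, 19, 28), (37, Lee, Omega, bio, 19, 31), (37, Lee, Omega, bio, 24, 28), (37, Lee, Omega, bio, 24, 31), (37, Lee, Omega, bio, 26, 28), (37, Lee, Omega, bio, 26, 31)}.
Keep only column(s) aid, mid: {(19, 28), (19, 31), (24, 28), (24, 31), (26, 28), (26, 31)}

{(19, 28), (19, 31), (24, 28), (24, 31), (26, 28), (26, 31)}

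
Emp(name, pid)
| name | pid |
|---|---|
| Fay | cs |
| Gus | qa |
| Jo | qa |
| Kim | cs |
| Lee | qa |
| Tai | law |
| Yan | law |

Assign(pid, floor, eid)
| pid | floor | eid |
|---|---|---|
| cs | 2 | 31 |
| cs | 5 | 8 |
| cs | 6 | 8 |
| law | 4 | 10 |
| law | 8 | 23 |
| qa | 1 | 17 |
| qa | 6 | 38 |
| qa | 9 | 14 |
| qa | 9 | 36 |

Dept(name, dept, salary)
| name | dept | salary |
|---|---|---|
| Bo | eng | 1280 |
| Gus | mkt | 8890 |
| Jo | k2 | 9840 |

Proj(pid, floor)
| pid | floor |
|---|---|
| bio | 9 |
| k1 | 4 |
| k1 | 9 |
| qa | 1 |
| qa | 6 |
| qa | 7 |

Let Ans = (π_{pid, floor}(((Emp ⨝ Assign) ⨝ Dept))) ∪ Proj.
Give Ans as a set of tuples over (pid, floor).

{(bio, 9), (k1, 4), (k1, 9), (qa, 1), (qa, 6), (qa, 7), (qa, 9)}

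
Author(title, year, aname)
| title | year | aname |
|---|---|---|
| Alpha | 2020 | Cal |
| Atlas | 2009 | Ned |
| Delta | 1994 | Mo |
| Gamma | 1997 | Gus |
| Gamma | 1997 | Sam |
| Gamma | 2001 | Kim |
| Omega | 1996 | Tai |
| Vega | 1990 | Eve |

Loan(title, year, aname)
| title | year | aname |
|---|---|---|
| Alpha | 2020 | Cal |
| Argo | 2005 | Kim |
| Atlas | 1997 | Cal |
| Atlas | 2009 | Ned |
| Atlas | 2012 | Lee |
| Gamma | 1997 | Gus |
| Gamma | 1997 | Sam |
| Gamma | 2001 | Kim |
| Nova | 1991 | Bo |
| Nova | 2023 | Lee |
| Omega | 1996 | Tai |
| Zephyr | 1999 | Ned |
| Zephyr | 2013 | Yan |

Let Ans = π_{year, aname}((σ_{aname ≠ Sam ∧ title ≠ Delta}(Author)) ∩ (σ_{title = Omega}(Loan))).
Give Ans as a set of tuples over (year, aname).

σ[aname ≠ Sam ∧ title ≠ Delta]: keep tuples satisfying aname ≠ Sam ∧ title ≠ Delta → {(Alpha, 2020, Cal), (Atlas, 2009, Ned), (Gamma, 1997, Gus), (Gamma, 2001, Kim), (Omega, 1996, Tai), (Vega, 1990, Eve)}
σ[title = Omega]: keep tuples satisfying title = Omega → {(Omega, 1996, Tai)}
Set intersection of the two operands is {(Omega, 1996, Tai)}.
Projecting to year, aname: {(1996, Tai)}

{(1996, Tai)}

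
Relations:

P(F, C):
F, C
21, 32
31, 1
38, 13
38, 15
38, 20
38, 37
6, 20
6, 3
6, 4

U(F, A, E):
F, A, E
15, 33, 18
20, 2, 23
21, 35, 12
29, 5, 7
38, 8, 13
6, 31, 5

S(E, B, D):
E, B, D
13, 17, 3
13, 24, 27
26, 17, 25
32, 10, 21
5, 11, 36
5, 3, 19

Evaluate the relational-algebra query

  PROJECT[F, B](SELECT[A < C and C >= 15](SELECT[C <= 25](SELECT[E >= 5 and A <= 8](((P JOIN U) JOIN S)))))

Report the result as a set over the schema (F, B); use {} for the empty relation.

Joining P and U on F yields {(21, 32, 35, 12), (38, 13, 8, 13), (38, 15, 8, 13), (38, 20, 8, 13), (38, 37, 8, 13), (6, 20, 31, 5), (6, 3, 31, 5), (6, 4, 31, 5)}.
Joining (P JOIN U) and S on E yields {(38, 13, 8, 13, 17, 3), (38, 13, 8, 13, 24, 27), (38, 15, 8, 13, 17, 3), (38, 15, 8, 13, 24, 27), (38, 20, 8, 13, 17, 3), (38, 20, 8, 13, 24, 27), (38, 37, 8, 13, 17, 3), (38, 37, 8, 13, 24, 27), (6, 20, 31, 5, 11, 36), (6, 20, 31, 5, 3, 19), (6, 3, 31, 5, 11, 36), (6, 3, 31, 5, 3, 19), (6, 4, 31, 5, 11, 36), (6, 4, 31, 5, 3, 19)}.
Apply σ_{E >= 5 and A <= 8}; surviving tuples: {(38, 13, 8, 13, 17, 3), (38, 13, 8, 13, 24, 27), (38, 15, 8, 13, 17, 3), (38, 15, 8, 13, 24, 27), (38, 20, 8, 13, 17, 3), (38, 20, 8, 13, 24, 27), (38, 37, 8, 13, 17, 3), (38, 37, 8, 13, 24, 27)}
Apply σ_{C <= 25}; surviving tuples: {(38, 13, 8, 13, 17, 3), (38, 13, 8, 13, 24, 27), (38, 15, 8, 13, 17, 3), (38, 15, 8, 13, 24, 27), (38, 20, 8, 13, 17, 3), (38, 20, 8, 13, 24, 27)}
Apply σ_{A < C and C >= 15}; surviving tuples: {(38, 15, 8, 13, 17, 3), (38, 15, 8, 13, 24, 27), (38, 20, 8, 13, 17, 3), (38, 20, 8, 13, 24, 27)}
π[F, B]: project onto (F, B) (2 duplicate(s) eliminated) → {(38, 17), (38, 24)}

{(38, 17), (38, 24)}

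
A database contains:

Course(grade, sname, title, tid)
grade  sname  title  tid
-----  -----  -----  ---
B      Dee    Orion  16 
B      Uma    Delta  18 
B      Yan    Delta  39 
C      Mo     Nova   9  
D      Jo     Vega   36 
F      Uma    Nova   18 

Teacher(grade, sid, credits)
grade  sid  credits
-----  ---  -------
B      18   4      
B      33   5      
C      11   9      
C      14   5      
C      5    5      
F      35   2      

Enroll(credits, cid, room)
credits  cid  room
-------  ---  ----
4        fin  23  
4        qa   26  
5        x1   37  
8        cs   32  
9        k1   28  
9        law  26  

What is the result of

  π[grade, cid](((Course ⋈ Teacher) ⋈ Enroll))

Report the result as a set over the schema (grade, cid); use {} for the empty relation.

{(B, fin), (B, qa), (B, x1), (C, k1), (C, law), (C, x1)}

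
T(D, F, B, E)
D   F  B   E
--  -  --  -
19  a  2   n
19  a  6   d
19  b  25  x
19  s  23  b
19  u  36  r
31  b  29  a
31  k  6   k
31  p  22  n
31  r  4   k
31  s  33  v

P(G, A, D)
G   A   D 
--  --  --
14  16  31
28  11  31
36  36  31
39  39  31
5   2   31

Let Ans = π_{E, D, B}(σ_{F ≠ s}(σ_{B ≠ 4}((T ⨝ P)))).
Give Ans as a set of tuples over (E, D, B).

Joining T and P on D yields {(31, b, 29, a, 14, 16), (31, b, 29, a, 28, 11), (31, b, 29, a, 36, 36), (31, b, 29, a, 39, 39), (31, b, 29, a, 5, 2), (31, k, 6, k, 14, 16), (31, k, 6, k, 28, 11), (31, k, 6, k, 36, 36), (31, k, 6, k, 39, 39), (31, k, 6, k, 5, 2), (31, p, 22, n, 14, 16), (31, p, 22, n, 28, 11), (31, p, 22, n, 36, 36), (31, p, 22, n, 39, 39), (31, p, 22, n, 5, 2), (31, r, 4, k, 14, 16), (31, r, 4, k, 28, 11), (31, r, 4, k, 36, 36), (31, r, 4, k, 39, 39), (31, r, 4, k, 5, 2), (31, s, 33, v, 14, 16), (31, s, 33, v, 28, 11), (31, s, 33, v, 36, 36), (31, s, 33, v, 39, 39), (31, s, 33, v, 5, 2)}.
σ[B ≠ 4]: keep tuples satisfying B ≠ 4 → {(31, b, 29, a, 14, 16), (31, b, 29, a, 28, 11), (31, b, 29, a, 36, 36), (31, b, 29, a, 39, 39), (31, b, 29, a, 5, 2), (31, k, 6, k, 14, 16), (31, k, 6, k, 28, 11), (31, k, 6, k, 36, 36), (31, k, 6, k, 39, 39), (31, k, 6, k, 5, 2), (31, p, 22, n, 14, 16), (31, p, 22, n, 28, 11), (31, p, 22, n, 36, 36), (31, p, 22, n, 39, 39), (31, p, 22, n, 5, 2), (31, s, 33, v, 14, 16), (31, s, 33, v, 28, 11), (31, s, 33, v, 36, 36), (31, s, 33, v, 39, 39), (31, s, 33, v, 5, 2)}
σ[F ≠ s]: keep tuples satisfying F ≠ s → {(31, b, 29, a, 14, 16), (31, b, 29, a, 28, 11), (31, b, 29, a, 36, 36), (31, b, 29, a, 39, 39), (31, b, 29, a, 5, 2), (31, k, 6, k, 14, 16), (31, k, 6, k, 28, 11), (31, k, 6, k, 36, 36), (31, k, 6, k, 39, 39), (31, k, 6, k, 5, 2), (31, p, 22, n, 14, 16), (31, p, 22, n, 28, 11), (31, p, 22, n, 36, 36), (31, p, 22, n, 39, 39), (31, p, 22, n, 5, 2)}
Keep only column(s) E, D, B (12 duplicate(s) eliminated): {(a, 31, 29), (k, 31, 6), (n, 31, 22)}

{(a, 31, 29), (k, 31, 6), (n, 31, 22)}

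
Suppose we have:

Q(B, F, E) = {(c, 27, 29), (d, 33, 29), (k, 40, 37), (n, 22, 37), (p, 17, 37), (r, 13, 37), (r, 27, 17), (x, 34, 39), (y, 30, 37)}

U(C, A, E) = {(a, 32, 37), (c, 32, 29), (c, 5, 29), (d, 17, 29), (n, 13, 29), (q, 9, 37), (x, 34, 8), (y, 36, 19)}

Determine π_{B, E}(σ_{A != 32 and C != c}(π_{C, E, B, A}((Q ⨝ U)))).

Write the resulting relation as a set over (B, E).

{(c, 29), (d, 29), (k, 37), (n, 37), (p, 37), (r, 37), (y, 37)}

Joining Q and U on E yields {(c, 27, 29, c, 32), (c, 27, 29, c, 5), (c, 27, 29, d, 17), (c, 27, 29, n, 13), (d, 33, 29, c, 32), (d, 33, 29, c, 5), (d, 33, 29, d, 17), (d, 33, 29, n, 13), (k, 40, 37, a, 32), (k, 40, 37, q, 9), (n, 22, 37, a, 32), (n, 22, 37, q, 9), (p, 17, 37, a, 32), (p, 17, 37, q, 9), (r, 13, 37, a, 32), (r, 13, 37, q, 9), (y, 30, 37, a, 32), (y, 30, 37, q, 9)}.
π_{C, E, B, A} gives {(a, 37, k, 32), (a, 37, n, 32), (a, 37, p, 32), (a, 37, r, 32), (a, 37, y, 32), (c, 29, c, 32), (c, 29, c, 5), (c, 29, d, 32), (c, 29, d, 5), (d, 29, c, 17), (d, 29, d, 17), (n, 29, c, 13), (n, 29, d, 13), (q, 37, k, 9), (q, 37, n, 9), (q, 37, p, 9), (q, 37, r, 9), (q, 37, y, 9)}.
Filtering on A != 32 and C != c leaves {(d, 29, c, 17), (d, 29, d, 17), (n, 29, c, 13), (n, 29, d, 13), (q, 37, k, 9), (q, 37, n, 9), (q, 37, p, 9), (q, 37, r, 9), (q, 37, y, 9)}.
π_{B, E} gives {(c, 29), (d, 29), (k, 37), (n, 37), (p, 37), (r, 37), (y, 37)} (2 duplicate(s) eliminated).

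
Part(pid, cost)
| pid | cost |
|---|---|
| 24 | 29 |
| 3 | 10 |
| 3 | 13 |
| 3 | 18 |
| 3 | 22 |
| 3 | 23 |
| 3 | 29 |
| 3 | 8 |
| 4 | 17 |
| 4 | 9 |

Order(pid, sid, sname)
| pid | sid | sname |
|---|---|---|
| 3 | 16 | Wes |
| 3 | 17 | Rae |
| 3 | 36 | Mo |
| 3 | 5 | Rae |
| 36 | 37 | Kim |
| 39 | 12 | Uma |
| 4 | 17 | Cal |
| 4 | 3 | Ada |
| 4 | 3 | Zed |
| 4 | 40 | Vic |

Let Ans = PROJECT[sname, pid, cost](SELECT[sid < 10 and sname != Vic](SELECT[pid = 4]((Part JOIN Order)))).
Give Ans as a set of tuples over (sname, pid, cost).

Part ⋈ Order (natural join on pid): {(3, 10, 16, Wes), (3, 10, 17, Rae), (3, 10, 36, Mo), (3, 10, 5, Rae), (3, 13, 16, Wes), (3, 13, 17, Rae), (3, 13, 36, Mo), (3, 13, 5, Rae), (3, 18, 16, Wes), (3, 18, 17, Rae), (3, 18, 36, Mo), (3, 18, 5, Rae), (3, 22, 16, Wes), (3, 22, 17, Rae), (3, 22, 36, Mo), (3, 22, 5, Rae), (3, 23, 16, Wes), (3, 23, 17, Rae), (3, 23, 36, Mo), (3, 23, 5, Rae), (3, 29, 16, Wes), (3, 29, 17, Rae), (3, 29, 36, Mo), (3, 29, 5, Rae), (3, 8, 16, Wes), (3, 8, 17, Rae), (3, 8, 36, Mo), (3, 8, 5, Rae), (4, 17, 17, Cal), (4, 17, 3, Ada), (4, 17, 3, Zed), (4, 17, 40, Vic), (4, 9, 17, Cal), (4, 9, 3, Ada), (4, 9, 3, Zed), (4, 9, 40, Vic)}
Filtering on pid = 4 leaves {(4, 17, 17, Cal), (4, 17, 3, Ada), (4, 17, 3, Zed), (4, 17, 40, Vic), (4, 9, 17, Cal), (4, 9, 3, Ada), (4, 9, 3, Zed), (4, 9, 40, Vic)}.
Filtering on sid < 10 and sname != Vic leaves {(4, 17, 3, Ada), (4, 17, 3, Zed), (4, 9, 3, Ada), (4, 9, 3, Zed)}.
Projecting to sname, pid, cost: {(Ada, 4, 17), (Ada, 4, 9), (Zed, 4, 17), (Zed, 4, 9)}

{(Ada, 4, 17), (Ada, 4, 9), (Zed, 4, 17), (Zed, 4, 9)}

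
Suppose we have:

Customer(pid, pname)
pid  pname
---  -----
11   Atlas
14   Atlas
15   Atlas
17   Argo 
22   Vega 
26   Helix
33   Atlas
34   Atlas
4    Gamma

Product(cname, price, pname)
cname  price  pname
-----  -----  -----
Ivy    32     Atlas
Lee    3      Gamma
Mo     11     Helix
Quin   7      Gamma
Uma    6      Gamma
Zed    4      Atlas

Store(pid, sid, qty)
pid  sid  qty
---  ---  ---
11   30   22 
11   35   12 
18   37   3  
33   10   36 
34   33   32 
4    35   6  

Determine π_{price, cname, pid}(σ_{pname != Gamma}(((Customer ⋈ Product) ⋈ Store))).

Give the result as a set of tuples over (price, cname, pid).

{(32, Ivy, 11), (32, Ivy, 33), (32, Ivy, 34), (4, Zed, 11), (4, Zed, 33), (4, Zed, 34)}

Joining Customer and Product on pname yields {(11, Atlas, Ivy, 32), (11, Atlas, Zed, 4), (14, Atlas, Ivy, 32), (14, Atlas, Zed, 4), (15, Atlas, Ivy, 32), (15, Atlas, Zed, 4), (26, Helix, Mo, 11), (33, Atlas, Ivy, 32), (33, Atlas, Zed, 4), (34, Atlas, Ivy, 32), (34, Atlas, Zed, 4), (4, Gamma, Lee, 3), (4, Gamma, Quin, 7), (4, Gamma, Uma, 6)}.
Joining (Customer ⋈ Product) and Store on pid yields {(11, Atlas, Ivy, 32, 30, 22), (11, Atlas, Ivy, 32, 35, 12), (11, Atlas, Zed, 4, 30, 22), (11, Atlas, Zed, 4, 35, 12), (33, Atlas, Ivy, 32, 10, 36), (33, Atlas, Zed, 4, 10, 36), (34, Atlas, Ivy, 32, 33, 32), (34, Atlas, Zed, 4, 33, 32), (4, Gamma, Lee, 3, 35, 6), (4, Gamma, Quin, 7, 35, 6), (4, Gamma, Uma, 6, 35, 6)}.
Apply σ_{pname != Gamma}; surviving tuples: {(11, Atlas, Ivy, 32, 30, 22), (11, Atlas, Ivy, 32, 35, 12), (11, Atlas, Zed, 4, 30, 22), (11, Atlas, Zed, 4, 35, 12), (33, Atlas, Ivy, 32, 10, 36), (33, Atlas, Zed, 4, 10, 36), (34, Atlas, Ivy, 32, 33, 32), (34, Atlas, Zed, 4, 33, 32)}
π[price, cname, pid]: project onto (price, cname, pid) (2 duplicate(s) eliminated) → {(32, Ivy, 11), (32, Ivy, 33), (32, Ivy, 34), (4, Zed, 11), (4, Zed, 33), (4, Zed, 34)}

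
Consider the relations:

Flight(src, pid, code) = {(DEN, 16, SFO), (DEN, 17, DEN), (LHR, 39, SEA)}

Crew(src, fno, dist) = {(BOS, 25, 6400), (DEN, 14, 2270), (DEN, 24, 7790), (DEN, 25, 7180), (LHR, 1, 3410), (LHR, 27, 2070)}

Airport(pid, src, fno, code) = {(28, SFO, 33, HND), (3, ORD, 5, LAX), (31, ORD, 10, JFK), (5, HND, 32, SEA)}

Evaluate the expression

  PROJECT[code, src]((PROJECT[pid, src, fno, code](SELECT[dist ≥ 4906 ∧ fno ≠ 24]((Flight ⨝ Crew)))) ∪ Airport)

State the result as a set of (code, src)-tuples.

{(DEN, DEN), (HND, SFO), (JFK, ORD), (LAX, ORD), (SEA, HND), (SFO, DEN)}

Joining Flight and Crew on src yields {(DEN, 16, SFO, 14, 2270), (DEN, 16, SFO, 24, 7790), (DEN, 16, SFO, 25, 7180), (DEN, 17, DEN, 14, 2270), (DEN, 17, DEN, 24, 7790), (DEN, 17, DEN, 25, 7180), (LHR, 39, SEA, 1, 3410), (LHR, 39, SEA, 27, 2070)}.
Filtering on dist ≥ 4906 ∧ fno ≠ 24 leaves {(DEN, 16, SFO, 25, 7180), (DEN, 17, DEN, 25, 7180)}.
Projecting to pid, src, fno, code: {(16, DEN, 25, SFO), (17, DEN, 25, DEN)}
Taking the union: {(16, DEN, 25, SFO), (17, DEN, 25, DEN), (28, SFO, 33, HND), (3, ORD, 5, LAX), (31, ORD, 10, JFK), (5, HND, 32, SEA)}
Projecting to code, src: {(DEN, DEN), (HND, SFO), (JFK, ORD), (LAX, ORD), (SEA, HND), (SFO, DEN)}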